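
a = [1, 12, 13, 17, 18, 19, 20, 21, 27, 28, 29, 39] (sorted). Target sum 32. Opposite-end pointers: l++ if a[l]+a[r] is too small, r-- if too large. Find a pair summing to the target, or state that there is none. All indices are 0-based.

[0,11] 1+39=40 >32 → r--
[0,10] 1+29=30 <32 → l++
[1,10] 12+29=41 >32 → r--
[1,9] 12+28=40 >32 → r--
[1,8] 12+27=39 >32 → r--
[1,7] 12+21=33 >32 → r--
[1,6] 12+20=32 → found

(12, 20)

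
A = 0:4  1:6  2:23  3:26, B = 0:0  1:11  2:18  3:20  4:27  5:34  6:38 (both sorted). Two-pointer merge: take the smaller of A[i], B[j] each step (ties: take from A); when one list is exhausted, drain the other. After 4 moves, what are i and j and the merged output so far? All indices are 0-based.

[i=0,j=0] A[i]=4>B[j]=0 take 0 → j++
[i=0,j=1] A[i]=4<=B[j]=11 take 4 → i++
[i=1,j=1] A[i]=6<=B[j]=11 take 6 → i++
[i=2,j=1] A[i]=23>B[j]=11 take 11 → j++

i=2, j=2, merged so far=[0, 4, 6, 11]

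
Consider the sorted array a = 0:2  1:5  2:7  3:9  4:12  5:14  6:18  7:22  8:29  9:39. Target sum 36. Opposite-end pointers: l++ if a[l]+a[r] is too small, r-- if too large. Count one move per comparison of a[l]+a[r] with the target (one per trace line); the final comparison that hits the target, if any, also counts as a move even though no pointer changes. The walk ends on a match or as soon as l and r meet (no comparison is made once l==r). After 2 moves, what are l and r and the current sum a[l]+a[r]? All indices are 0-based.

[0,9] 2+39=41 >36 → r--
[0,8] 2+29=31 <36 → l++

l=1, r=8, sum=34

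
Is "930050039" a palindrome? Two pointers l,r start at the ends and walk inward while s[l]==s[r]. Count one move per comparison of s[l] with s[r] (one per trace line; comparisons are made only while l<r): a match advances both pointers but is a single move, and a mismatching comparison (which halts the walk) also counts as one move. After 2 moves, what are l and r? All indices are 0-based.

l=2, r=6

l=0 r=8: '9'=='9', l++,r--
l=1 r=7: '3'=='3', l++,r--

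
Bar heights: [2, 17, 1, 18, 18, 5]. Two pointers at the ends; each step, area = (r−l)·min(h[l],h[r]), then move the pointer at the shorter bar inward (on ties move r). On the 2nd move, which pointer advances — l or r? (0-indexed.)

r

l=0 r=5: min(2,5)*5=10 best=10 *, l++
l=1 r=5: min(17,5)*4=20 best=20 *, r--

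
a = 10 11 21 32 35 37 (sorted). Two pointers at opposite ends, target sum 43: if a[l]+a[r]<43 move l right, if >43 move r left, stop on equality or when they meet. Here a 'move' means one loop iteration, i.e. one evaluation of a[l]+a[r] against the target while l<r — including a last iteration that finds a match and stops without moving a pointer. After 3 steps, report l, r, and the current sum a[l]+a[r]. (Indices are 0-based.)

l=0 r=5: 10+37=47 >43, r--
l=0 r=4: 10+35=45 >43, r--
l=0 r=3: 10+32=42 <43, l++

l=1, r=3, sum=43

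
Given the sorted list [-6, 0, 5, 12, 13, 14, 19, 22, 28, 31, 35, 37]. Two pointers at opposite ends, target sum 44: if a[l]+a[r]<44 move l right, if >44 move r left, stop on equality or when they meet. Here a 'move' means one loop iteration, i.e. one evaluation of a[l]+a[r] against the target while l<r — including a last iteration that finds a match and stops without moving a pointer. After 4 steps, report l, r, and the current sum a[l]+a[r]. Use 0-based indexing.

l=3, r=10, sum=47

[0,11] -6+37=31 <44 → l++
[1,11] 0+37=37 <44 → l++
[2,11] 5+37=42 <44 → l++
[3,11] 12+37=49 >44 → r--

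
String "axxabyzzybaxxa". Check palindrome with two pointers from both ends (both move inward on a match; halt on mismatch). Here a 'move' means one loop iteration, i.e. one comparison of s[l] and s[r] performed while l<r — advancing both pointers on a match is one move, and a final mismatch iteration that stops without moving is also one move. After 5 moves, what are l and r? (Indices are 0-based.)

l=5, r=8

l=0 r=13: 'a'=='a', l++,r--
l=1 r=12: 'x'=='x', l++,r--
l=2 r=11: 'x'=='x', l++,r--
l=3 r=10: 'a'=='a', l++,r--
l=4 r=9: 'b'=='b', l++,r--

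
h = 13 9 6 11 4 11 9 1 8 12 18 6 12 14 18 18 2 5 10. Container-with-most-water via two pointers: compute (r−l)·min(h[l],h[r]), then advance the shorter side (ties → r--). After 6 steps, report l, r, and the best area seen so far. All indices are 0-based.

l=3, r=15, best area=195

l=0 r=18: min(13,10)*18=180 best=180 *, r--
l=0 r=17: min(13,5)*17=85 best=180, r--
l=0 r=16: min(13,2)*16=32 best=180, r--
l=0 r=15: min(13,18)*15=195 best=195 *, l++
l=1 r=15: min(9,18)*14=126 best=195, l++
l=2 r=15: min(6,18)*13=78 best=195, l++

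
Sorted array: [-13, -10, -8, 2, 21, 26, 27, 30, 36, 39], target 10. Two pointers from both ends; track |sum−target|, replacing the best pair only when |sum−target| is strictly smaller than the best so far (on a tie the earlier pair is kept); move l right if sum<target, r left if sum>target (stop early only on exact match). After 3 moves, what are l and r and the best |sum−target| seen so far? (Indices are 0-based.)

l=0, r=6, best |Δ|=7

[0,9] -13+39=26 d=16 * → r--
[0,8] -13+36=23 d=13 * → r--
[0,7] -13+30=17 d=7 * → r--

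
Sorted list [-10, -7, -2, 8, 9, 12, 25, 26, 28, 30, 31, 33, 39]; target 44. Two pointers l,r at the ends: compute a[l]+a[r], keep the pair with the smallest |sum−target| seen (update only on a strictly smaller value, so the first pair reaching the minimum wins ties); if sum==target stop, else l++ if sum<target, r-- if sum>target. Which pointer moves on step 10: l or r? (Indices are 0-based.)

r

[0,12] -10+39=29 d=15 * → l++
[1,12] -7+39=32 d=12 * → l++
[2,12] -2+39=37 d=7 * → l++
[3,12] 8+39=47 d=3 * → r--
[3,11] 8+33=41 d=3 → l++
[4,11] 9+33=42 d=2 * → l++
[5,11] 12+33=45 d=1 * → r--
[5,10] 12+31=43 d=1 → l++
[6,10] 25+31=56 d=12 → r--
[6,9] 25+30=55 d=11 → r--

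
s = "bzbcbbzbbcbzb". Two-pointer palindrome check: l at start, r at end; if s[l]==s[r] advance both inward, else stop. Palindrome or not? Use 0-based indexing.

palindrome

l=0 r=12: 'b'=='b', l++,r--
l=1 r=11: 'z'=='z', l++,r--
l=2 r=10: 'b'=='b', l++,r--
l=3 r=9: 'c'=='c', l++,r--
l=4 r=8: 'b'=='b', l++,r--
l=5 r=7: 'b'=='b', l++,r--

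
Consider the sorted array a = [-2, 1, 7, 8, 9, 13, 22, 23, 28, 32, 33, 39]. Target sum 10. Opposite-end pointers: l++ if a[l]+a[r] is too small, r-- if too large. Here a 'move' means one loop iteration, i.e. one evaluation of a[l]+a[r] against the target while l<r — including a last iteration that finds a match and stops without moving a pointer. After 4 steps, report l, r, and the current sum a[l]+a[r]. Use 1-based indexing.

l=1 r=12: -2+39=37 >10, r--
l=1 r=11: -2+33=31 >10, r--
l=1 r=10: -2+32=30 >10, r--
l=1 r=9: -2+28=26 >10, r--

l=1, r=8, sum=21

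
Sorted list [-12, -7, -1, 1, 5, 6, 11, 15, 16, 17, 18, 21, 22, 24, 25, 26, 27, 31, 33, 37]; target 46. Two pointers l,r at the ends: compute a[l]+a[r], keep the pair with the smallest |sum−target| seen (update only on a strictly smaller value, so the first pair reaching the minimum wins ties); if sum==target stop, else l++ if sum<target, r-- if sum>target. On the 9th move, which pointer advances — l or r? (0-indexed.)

r

l=0 r=19: -12+37=25 d=21 *, l++
l=1 r=19: -7+37=30 d=16 *, l++
l=2 r=19: -1+37=36 d=10 *, l++
l=3 r=19: 1+37=38 d=8 *, l++
l=4 r=19: 5+37=42 d=4 *, l++
l=5 r=19: 6+37=43 d=3 *, l++
l=6 r=19: 11+37=48 d=2 *, r--
l=6 r=18: 11+33=44 d=2, l++
l=7 r=18: 15+33=48 d=2, r--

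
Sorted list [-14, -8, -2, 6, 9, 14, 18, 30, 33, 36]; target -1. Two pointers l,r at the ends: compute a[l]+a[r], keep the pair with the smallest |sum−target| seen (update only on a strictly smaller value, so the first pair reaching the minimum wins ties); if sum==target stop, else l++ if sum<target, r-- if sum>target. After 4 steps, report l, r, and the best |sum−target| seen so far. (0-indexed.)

l=0, r=5, best |Δ|=5

[0,9] -14+36=22 d=23 * → r--
[0,8] -14+33=19 d=20 * → r--
[0,7] -14+30=16 d=17 * → r--
[0,6] -14+18=4 d=5 * → r--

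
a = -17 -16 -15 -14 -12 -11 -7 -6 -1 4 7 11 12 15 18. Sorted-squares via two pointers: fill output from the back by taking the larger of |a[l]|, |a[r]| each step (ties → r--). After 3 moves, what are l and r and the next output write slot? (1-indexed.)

[1,15] |-17|<=|18| out[15]=324 → r--
[1,14] |-17|>|15| out[14]=289 → l++
[2,14] |-16|>|15| out[13]=256 → l++

l=3, r=14, next write slot=12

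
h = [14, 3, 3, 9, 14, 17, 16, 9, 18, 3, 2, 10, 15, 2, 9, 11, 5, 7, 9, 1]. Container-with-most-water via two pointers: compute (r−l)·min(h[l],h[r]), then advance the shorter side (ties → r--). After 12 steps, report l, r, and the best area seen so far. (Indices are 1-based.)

l=6, r=13, best area=168

[1,20] min(14,1)*19=19 best=19 * → r--
[1,19] min(14,9)*18=162 best=162 * → r--
[1,18] min(14,7)*17=119 best=162 → r--
[1,17] min(14,5)*16=80 best=162 → r--
[1,16] min(14,11)*15=165 best=165 * → r--
[1,15] min(14,9)*14=126 best=165 → r--
[1,14] min(14,2)*13=26 best=165 → r--
[1,13] min(14,15)*12=168 best=168 * → l++
[2,13] min(3,15)*11=33 best=168 → l++
[3,13] min(3,15)*10=30 best=168 → l++
[4,13] min(9,15)*9=81 best=168 → l++
[5,13] min(14,15)*8=112 best=168 → l++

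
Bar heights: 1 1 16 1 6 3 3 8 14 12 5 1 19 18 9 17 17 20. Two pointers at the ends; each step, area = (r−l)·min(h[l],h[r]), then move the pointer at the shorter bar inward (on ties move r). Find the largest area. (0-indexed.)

l=0 r=17: min(1,20)*17=17 best=17 *, l++
l=1 r=17: min(1,20)*16=16 best=17, l++
l=2 r=17: min(16,20)*15=240 best=240 *, l++
l=3 r=17: min(1,20)*14=14 best=240, l++
l=4 r=17: min(6,20)*13=78 best=240, l++
l=5 r=17: min(3,20)*12=36 best=240, l++
l=6 r=17: min(3,20)*11=33 best=240, l++
l=7 r=17: min(8,20)*10=80 best=240, l++
l=8 r=17: min(14,20)*9=126 best=240, l++
l=9 r=17: min(12,20)*8=96 best=240, l++
l=10 r=17: min(5,20)*7=35 best=240, l++
l=11 r=17: min(1,20)*6=6 best=240, l++
l=12 r=17: min(19,20)*5=95 best=240, l++
l=13 r=17: min(18,20)*4=72 best=240, l++
l=14 r=17: min(9,20)*3=27 best=240, l++
l=15 r=17: min(17,20)*2=34 best=240, l++
l=16 r=17: min(17,20)*1=17 best=240, l++

max area = 240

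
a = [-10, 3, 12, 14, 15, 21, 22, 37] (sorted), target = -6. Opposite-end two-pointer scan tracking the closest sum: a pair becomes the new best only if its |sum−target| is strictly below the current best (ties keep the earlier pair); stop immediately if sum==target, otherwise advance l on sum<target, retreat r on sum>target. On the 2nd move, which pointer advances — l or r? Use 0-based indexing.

r

l=0 r=7: -10+37=27 d=33 *, r--
l=0 r=6: -10+22=12 d=18 *, r--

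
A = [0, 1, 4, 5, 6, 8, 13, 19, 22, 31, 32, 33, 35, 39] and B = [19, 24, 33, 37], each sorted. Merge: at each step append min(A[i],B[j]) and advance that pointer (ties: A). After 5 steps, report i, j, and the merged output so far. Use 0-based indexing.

i=5, j=0, merged so far=[0, 1, 4, 5, 6]

[i=0,j=0] A[i]=0<=B[j]=19 take 0 → i++
[i=1,j=0] A[i]=1<=B[j]=19 take 1 → i++
[i=2,j=0] A[i]=4<=B[j]=19 take 4 → i++
[i=3,j=0] A[i]=5<=B[j]=19 take 5 → i++
[i=4,j=0] A[i]=6<=B[j]=19 take 6 → i++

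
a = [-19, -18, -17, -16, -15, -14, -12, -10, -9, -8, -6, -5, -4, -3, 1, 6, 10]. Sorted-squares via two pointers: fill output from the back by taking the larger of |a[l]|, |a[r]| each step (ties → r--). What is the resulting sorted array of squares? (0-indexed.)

[1, 9, 16, 25, 36, 36, 64, 81, 100, 100, 144, 196, 225, 256, 289, 324, 361]

[0,16] |-19|>|10| out[16]=361 → l++
[1,16] |-18|>|10| out[15]=324 → l++
[2,16] |-17|>|10| out[14]=289 → l++
[3,16] |-16|>|10| out[13]=256 → l++
[4,16] |-15|>|10| out[12]=225 → l++
[5,16] |-14|>|10| out[11]=196 → l++
[6,16] |-12|>|10| out[10]=144 → l++
[7,16] |-10|<=|10| out[9]=100 → r--
[7,15] |-10|>|6| out[8]=100 → l++
[8,15] |-9|>|6| out[7]=81 → l++
[9,15] |-8|>|6| out[6]=64 → l++
[10,15] |-6|<=|6| out[5]=36 → r--
[10,14] |-6|>|1| out[4]=36 → l++
[11,14] |-5|>|1| out[3]=25 → l++
[12,14] |-4|>|1| out[2]=16 → l++
[13,14] |-3|>|1| out[1]=9 → l++
[14,14] |1|<=|1| out[0]=1 → r--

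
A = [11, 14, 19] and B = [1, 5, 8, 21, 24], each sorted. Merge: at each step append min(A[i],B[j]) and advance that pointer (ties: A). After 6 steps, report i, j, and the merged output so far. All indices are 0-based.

i=3, j=3, merged so far=[1, 5, 8, 11, 14, 19]

[i=0,j=0] A[i]=11>B[j]=1 take 1 → j++
[i=0,j=1] A[i]=11>B[j]=5 take 5 → j++
[i=0,j=2] A[i]=11>B[j]=8 take 8 → j++
[i=0,j=3] A[i]=11<=B[j]=21 take 11 → i++
[i=1,j=3] A[i]=14<=B[j]=21 take 14 → i++
[i=2,j=3] A[i]=19<=B[j]=21 take 19 → i++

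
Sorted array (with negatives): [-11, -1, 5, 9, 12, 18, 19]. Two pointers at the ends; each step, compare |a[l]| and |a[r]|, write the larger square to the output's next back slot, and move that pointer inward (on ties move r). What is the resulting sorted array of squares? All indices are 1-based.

l=1 r=7: |-11|<=|19| out[7]=361, r--
l=1 r=6: |-11|<=|18| out[6]=324, r--
l=1 r=5: |-11|<=|12| out[5]=144, r--
l=1 r=4: |-11|>|9| out[4]=121, l++
l=2 r=4: |-1|<=|9| out[3]=81, r--
l=2 r=3: |-1|<=|5| out[2]=25, r--
l=2 r=2: |-1|<=|-1| out[1]=1, r--

[1, 25, 81, 121, 144, 324, 361]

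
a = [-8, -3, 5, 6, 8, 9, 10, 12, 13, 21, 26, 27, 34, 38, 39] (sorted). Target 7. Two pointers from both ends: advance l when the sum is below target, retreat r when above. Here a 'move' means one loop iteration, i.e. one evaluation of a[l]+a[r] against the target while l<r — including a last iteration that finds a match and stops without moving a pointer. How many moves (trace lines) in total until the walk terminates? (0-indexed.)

10 moves

l=0 r=14: -8+39=31 >7, r--
l=0 r=13: -8+38=30 >7, r--
l=0 r=12: -8+34=26 >7, r--
l=0 r=11: -8+27=19 >7, r--
l=0 r=10: -8+26=18 >7, r--
l=0 r=9: -8+21=13 >7, r--
l=0 r=8: -8+13=5 <7, l++
l=1 r=8: -3+13=10 >7, r--
l=1 r=7: -3+12=9 >7, r--
l=1 r=6: -3+10=7, found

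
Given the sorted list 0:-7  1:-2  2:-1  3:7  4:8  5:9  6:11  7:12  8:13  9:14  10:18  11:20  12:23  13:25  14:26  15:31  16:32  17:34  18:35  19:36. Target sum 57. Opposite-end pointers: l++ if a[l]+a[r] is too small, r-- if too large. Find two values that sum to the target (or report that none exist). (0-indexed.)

(23, 34)

[0,19] -7+36=29 <57 → l++
[1,19] -2+36=34 <57 → l++
[2,19] -1+36=35 <57 → l++
[3,19] 7+36=43 <57 → l++
[4,19] 8+36=44 <57 → l++
[5,19] 9+36=45 <57 → l++
[6,19] 11+36=47 <57 → l++
[7,19] 12+36=48 <57 → l++
[8,19] 13+36=49 <57 → l++
[9,19] 14+36=50 <57 → l++
[10,19] 18+36=54 <57 → l++
[11,19] 20+36=56 <57 → l++
[12,19] 23+36=59 >57 → r--
[12,18] 23+35=58 >57 → r--
[12,17] 23+34=57 → found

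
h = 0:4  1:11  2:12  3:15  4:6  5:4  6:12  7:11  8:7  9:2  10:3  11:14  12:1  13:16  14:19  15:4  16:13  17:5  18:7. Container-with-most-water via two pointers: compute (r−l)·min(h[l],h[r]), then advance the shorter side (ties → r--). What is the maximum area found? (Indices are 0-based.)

l=0 r=18: min(4,7)*18=72 best=72 *, l++
l=1 r=18: min(11,7)*17=119 best=119 *, r--
l=1 r=17: min(11,5)*16=80 best=119, r--
l=1 r=16: min(11,13)*15=165 best=165 *, l++
l=2 r=16: min(12,13)*14=168 best=168 *, l++
l=3 r=16: min(15,13)*13=169 best=169 *, r--
l=3 r=15: min(15,4)*12=48 best=169, r--
l=3 r=14: min(15,19)*11=165 best=169, l++
l=4 r=14: min(6,19)*10=60 best=169, l++
l=5 r=14: min(4,19)*9=36 best=169, l++
l=6 r=14: min(12,19)*8=96 best=169, l++
l=7 r=14: min(11,19)*7=77 best=169, l++
l=8 r=14: min(7,19)*6=42 best=169, l++
l=9 r=14: min(2,19)*5=10 best=169, l++
l=10 r=14: min(3,19)*4=12 best=169, l++
l=11 r=14: min(14,19)*3=42 best=169, l++
l=12 r=14: min(1,19)*2=2 best=169, l++
l=13 r=14: min(16,19)*1=16 best=169, l++

max area = 169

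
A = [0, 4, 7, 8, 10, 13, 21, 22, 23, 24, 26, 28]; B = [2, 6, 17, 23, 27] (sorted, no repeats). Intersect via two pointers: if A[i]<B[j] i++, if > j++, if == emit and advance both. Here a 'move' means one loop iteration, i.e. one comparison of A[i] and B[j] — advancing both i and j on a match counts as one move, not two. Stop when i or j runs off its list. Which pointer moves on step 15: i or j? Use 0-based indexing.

j

[i=0,j=0] 0<2 → i++
[i=1,j=0] 4>2 → j++
[i=1,j=1] 4<6 → i++
[i=2,j=1] 7>6 → j++
[i=2,j=2] 7<17 → i++
[i=3,j=2] 8<17 → i++
[i=4,j=2] 10<17 → i++
[i=5,j=2] 13<17 → i++
[i=6,j=2] 21>17 → j++
[i=6,j=3] 21<23 → i++
[i=7,j=3] 22<23 → i++
[i=8,j=3] 23==23 emit → i++,j++
[i=9,j=4] 24<27 → i++
[i=10,j=4] 26<27 → i++
[i=11,j=4] 28>27 → j++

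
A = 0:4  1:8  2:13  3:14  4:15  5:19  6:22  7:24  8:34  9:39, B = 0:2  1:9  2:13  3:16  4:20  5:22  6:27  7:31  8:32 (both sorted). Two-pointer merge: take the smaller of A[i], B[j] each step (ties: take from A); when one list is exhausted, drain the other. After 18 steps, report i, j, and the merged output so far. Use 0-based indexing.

[i=0,j=0] A[i]=4>B[j]=2 take 2 → j++
[i=0,j=1] A[i]=4<=B[j]=9 take 4 → i++
[i=1,j=1] A[i]=8<=B[j]=9 take 8 → i++
[i=2,j=1] A[i]=13>B[j]=9 take 9 → j++
[i=2,j=2] A[i]=13<=B[j]=13 take 13 → i++
[i=3,j=2] A[i]=14>B[j]=13 take 13 → j++
[i=3,j=3] A[i]=14<=B[j]=16 take 14 → i++
[i=4,j=3] A[i]=15<=B[j]=16 take 15 → i++
[i=5,j=3] A[i]=19>B[j]=16 take 16 → j++
[i=5,j=4] A[i]=19<=B[j]=20 take 19 → i++
[i=6,j=4] A[i]=22>B[j]=20 take 20 → j++
[i=6,j=5] A[i]=22<=B[j]=22 take 22 → i++
[i=7,j=5] A[i]=24>B[j]=22 take 22 → j++
[i=7,j=6] A[i]=24<=B[j]=27 take 24 → i++
[i=8,j=6] A[i]=34>B[j]=27 take 27 → j++
[i=8,j=7] A[i]=34>B[j]=31 take 31 → j++
[i=8,j=8] A[i]=34>B[j]=32 take 32 → j++
[i=8,j=9] B done, take A[i]=34 → i++

i=9, j=9, merged so far=[2, 4, 8, 9, 13, 13, 14, 15, 16, 19, 20, 22, 22, 24, 27, 31, 32, 34]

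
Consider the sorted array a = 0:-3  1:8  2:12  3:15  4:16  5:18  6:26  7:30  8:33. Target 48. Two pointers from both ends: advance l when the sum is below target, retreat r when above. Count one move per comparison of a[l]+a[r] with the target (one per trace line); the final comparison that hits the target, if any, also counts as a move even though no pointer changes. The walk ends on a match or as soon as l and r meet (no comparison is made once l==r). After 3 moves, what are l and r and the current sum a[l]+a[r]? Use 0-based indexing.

l=0 r=8: -3+33=30 <48, l++
l=1 r=8: 8+33=41 <48, l++
l=2 r=8: 12+33=45 <48, l++

l=3, r=8, sum=48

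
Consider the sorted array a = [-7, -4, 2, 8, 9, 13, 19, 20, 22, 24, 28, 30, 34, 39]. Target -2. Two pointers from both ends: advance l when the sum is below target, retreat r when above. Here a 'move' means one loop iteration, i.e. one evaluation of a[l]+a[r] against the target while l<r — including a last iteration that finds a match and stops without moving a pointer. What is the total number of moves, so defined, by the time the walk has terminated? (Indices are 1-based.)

l=1 r=14: -7+39=32 >-2, r--
l=1 r=13: -7+34=27 >-2, r--
l=1 r=12: -7+30=23 >-2, r--
l=1 r=11: -7+28=21 >-2, r--
l=1 r=10: -7+24=17 >-2, r--
l=1 r=9: -7+22=15 >-2, r--
l=1 r=8: -7+20=13 >-2, r--
l=1 r=7: -7+19=12 >-2, r--
l=1 r=6: -7+13=6 >-2, r--
l=1 r=5: -7+9=2 >-2, r--
l=1 r=4: -7+8=1 >-2, r--
l=1 r=3: -7+2=-5 <-2, l++
l=2 r=3: -4+2=-2, found

13 moves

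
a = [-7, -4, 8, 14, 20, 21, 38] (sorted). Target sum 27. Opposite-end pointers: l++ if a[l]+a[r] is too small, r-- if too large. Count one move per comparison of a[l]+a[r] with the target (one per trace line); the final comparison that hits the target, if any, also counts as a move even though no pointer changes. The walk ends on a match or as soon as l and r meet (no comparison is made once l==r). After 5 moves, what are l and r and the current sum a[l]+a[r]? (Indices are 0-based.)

[0,6] -7+38=31 >27 → r--
[0,5] -7+21=14 <27 → l++
[1,5] -4+21=17 <27 → l++
[2,5] 8+21=29 >27 → r--
[2,4] 8+20=28 >27 → r--

l=2, r=3, sum=22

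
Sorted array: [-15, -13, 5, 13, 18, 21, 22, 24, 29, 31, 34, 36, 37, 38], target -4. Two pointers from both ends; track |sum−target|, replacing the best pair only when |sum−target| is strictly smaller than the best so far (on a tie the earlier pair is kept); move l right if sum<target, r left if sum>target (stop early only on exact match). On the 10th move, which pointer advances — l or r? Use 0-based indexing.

[0,13] -15+38=23 d=27 * → r--
[0,12] -15+37=22 d=26 * → r--
[0,11] -15+36=21 d=25 * → r--
[0,10] -15+34=19 d=23 * → r--
[0,9] -15+31=16 d=20 * → r--
[0,8] -15+29=14 d=18 * → r--
[0,7] -15+24=9 d=13 * → r--
[0,6] -15+22=7 d=11 * → r--
[0,5] -15+21=6 d=10 * → r--
[0,4] -15+18=3 d=7 * → r--

r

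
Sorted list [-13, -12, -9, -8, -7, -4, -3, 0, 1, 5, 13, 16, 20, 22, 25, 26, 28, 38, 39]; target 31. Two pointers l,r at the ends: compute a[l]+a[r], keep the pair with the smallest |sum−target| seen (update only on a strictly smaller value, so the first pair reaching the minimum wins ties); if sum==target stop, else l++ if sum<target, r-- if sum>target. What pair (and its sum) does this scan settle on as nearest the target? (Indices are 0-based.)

l=0 r=18: -13+39=26 d=5 *, l++
l=1 r=18: -12+39=27 d=4 *, l++
l=2 r=18: -9+39=30 d=1 *, l++
l=3 r=18: -8+39=31 d=0 *, stop

pair (-8, 39) with sum 31 (|Δ|=0)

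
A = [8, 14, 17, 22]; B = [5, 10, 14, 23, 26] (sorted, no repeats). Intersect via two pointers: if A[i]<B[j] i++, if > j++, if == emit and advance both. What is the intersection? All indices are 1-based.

intersection = [14]

[i=1,j=1] 8>5 → j++
[i=1,j=2] 8<10 → i++
[i=2,j=2] 14>10 → j++
[i=2,j=3] 14==14 emit → i++,j++
[i=3,j=4] 17<23 → i++
[i=4,j=4] 22<23 → i++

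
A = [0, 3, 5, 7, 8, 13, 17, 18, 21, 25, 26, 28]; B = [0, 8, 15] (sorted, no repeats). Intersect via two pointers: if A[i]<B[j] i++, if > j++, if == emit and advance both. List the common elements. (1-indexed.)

[i=1,j=1] 0==0 emit → i++,j++
[i=2,j=2] 3<8 → i++
[i=3,j=2] 5<8 → i++
[i=4,j=2] 7<8 → i++
[i=5,j=2] 8==8 emit → i++,j++
[i=6,j=3] 13<15 → i++
[i=7,j=3] 17>15 → j++

intersection = [0, 8]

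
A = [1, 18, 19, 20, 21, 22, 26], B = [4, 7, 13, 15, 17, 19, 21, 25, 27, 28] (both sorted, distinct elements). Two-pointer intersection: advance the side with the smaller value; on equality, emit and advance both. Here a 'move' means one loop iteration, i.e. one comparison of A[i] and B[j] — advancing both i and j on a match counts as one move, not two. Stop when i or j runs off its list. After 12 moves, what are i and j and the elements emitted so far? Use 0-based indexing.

i=6, j=8, emitted=[19, 21]

i=0 j=0: 1<4, i++
i=1 j=0: 18>4, j++
i=1 j=1: 18>7, j++
i=1 j=2: 18>13, j++
i=1 j=3: 18>15, j++
i=1 j=4: 18>17, j++
i=1 j=5: 18<19, i++
i=2 j=5: 19==19 emit, i++,j++
i=3 j=6: 20<21, i++
i=4 j=6: 21==21 emit, i++,j++
i=5 j=7: 22<25, i++
i=6 j=7: 26>25, j++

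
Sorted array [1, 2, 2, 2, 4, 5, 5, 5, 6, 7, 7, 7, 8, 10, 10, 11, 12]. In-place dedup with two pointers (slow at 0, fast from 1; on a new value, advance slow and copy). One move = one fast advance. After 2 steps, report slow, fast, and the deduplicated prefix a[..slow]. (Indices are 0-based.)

(s=0,f=1) a[fast]=2≠a[slow]=1 write a[1]=2 → slow++,fast++
(s=1,f=2) a[fast]=2=a[slow] dup → fast++

slow=1, fast=3, prefix=[1, 2]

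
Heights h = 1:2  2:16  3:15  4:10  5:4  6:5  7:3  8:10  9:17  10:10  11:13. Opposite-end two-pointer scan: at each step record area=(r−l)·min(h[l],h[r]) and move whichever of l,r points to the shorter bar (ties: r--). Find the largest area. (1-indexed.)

[1,11] min(2,13)*10=20 best=20 * → l++
[2,11] min(16,13)*9=117 best=117 * → r--
[2,10] min(16,10)*8=80 best=117 → r--
[2,9] min(16,17)*7=112 best=117 → l++
[3,9] min(15,17)*6=90 best=117 → l++
[4,9] min(10,17)*5=50 best=117 → l++
[5,9] min(4,17)*4=16 best=117 → l++
[6,9] min(5,17)*3=15 best=117 → l++
[7,9] min(3,17)*2=6 best=117 → l++
[8,9] min(10,17)*1=10 best=117 → l++

max area = 117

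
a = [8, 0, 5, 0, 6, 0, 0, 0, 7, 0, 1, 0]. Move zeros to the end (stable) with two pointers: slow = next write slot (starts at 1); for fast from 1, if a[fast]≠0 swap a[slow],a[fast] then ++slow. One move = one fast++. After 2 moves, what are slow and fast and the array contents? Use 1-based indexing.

slow=2, fast=3, a=[8, 0, 5, 0, 6, 0, 0, 0, 7, 0, 1, 0]

(s=1,f=1) a[fast]=8≠0 swap→a[1]=8 → slow++,fast++
(s=2,f=2) a[fast]=0 → fast++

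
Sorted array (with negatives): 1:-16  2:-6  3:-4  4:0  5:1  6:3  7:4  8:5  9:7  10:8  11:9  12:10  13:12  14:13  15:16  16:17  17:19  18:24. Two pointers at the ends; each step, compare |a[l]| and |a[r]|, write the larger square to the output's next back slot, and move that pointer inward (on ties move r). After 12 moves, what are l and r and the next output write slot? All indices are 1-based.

[1,18] |-16|<=|24| out[18]=576 → r--
[1,17] |-16|<=|19| out[17]=361 → r--
[1,16] |-16|<=|17| out[16]=289 → r--
[1,15] |-16|<=|16| out[15]=256 → r--
[1,14] |-16|>|13| out[14]=256 → l++
[2,14] |-6|<=|13| out[13]=169 → r--
[2,13] |-6|<=|12| out[12]=144 → r--
[2,12] |-6|<=|10| out[11]=100 → r--
[2,11] |-6|<=|9| out[10]=81 → r--
[2,10] |-6|<=|8| out[9]=64 → r--
[2,9] |-6|<=|7| out[8]=49 → r--
[2,8] |-6|>|5| out[7]=36 → l++

l=3, r=8, next write slot=6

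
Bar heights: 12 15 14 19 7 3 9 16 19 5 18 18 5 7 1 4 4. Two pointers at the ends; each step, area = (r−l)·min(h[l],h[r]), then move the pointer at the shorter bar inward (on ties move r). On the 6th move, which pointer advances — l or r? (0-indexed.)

l

l=0 r=16: min(12,4)*16=64 best=64 *, r--
l=0 r=15: min(12,4)*15=60 best=64, r--
l=0 r=14: min(12,1)*14=14 best=64, r--
l=0 r=13: min(12,7)*13=91 best=91 *, r--
l=0 r=12: min(12,5)*12=60 best=91, r--
l=0 r=11: min(12,18)*11=132 best=132 *, l++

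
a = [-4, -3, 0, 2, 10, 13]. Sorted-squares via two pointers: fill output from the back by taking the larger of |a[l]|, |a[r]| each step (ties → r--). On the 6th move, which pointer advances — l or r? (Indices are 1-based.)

r

[1,6] |-4|<=|13| out[6]=169 → r--
[1,5] |-4|<=|10| out[5]=100 → r--
[1,4] |-4|>|2| out[4]=16 → l++
[2,4] |-3|>|2| out[3]=9 → l++
[3,4] |0|<=|2| out[2]=4 → r--
[3,3] |0|<=|0| out[1]=0 → r--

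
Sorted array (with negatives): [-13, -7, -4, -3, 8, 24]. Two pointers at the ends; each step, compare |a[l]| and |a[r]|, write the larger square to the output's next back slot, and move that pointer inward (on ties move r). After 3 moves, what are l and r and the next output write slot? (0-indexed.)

l=1, r=3, next write slot=2

[0,5] |-13|<=|24| out[5]=576 → r--
[0,4] |-13|>|8| out[4]=169 → l++
[1,4] |-7|<=|8| out[3]=64 → r--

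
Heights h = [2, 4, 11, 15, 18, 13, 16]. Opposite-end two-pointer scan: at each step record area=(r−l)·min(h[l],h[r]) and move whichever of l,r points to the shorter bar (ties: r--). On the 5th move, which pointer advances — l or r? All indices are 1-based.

l=1 r=7: min(2,16)*6=12 best=12 *, l++
l=2 r=7: min(4,16)*5=20 best=20 *, l++
l=3 r=7: min(11,16)*4=44 best=44 *, l++
l=4 r=7: min(15,16)*3=45 best=45 *, l++
l=5 r=7: min(18,16)*2=32 best=45, r--

r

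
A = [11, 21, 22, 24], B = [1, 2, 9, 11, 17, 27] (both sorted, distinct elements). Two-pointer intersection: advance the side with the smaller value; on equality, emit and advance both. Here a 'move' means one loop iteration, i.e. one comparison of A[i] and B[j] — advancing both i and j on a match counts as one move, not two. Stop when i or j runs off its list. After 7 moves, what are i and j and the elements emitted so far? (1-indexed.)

i=1 j=1: 11>1, j++
i=1 j=2: 11>2, j++
i=1 j=3: 11>9, j++
i=1 j=4: 11==11 emit, i++,j++
i=2 j=5: 21>17, j++
i=2 j=6: 21<27, i++
i=3 j=6: 22<27, i++

i=4, j=6, emitted=[11]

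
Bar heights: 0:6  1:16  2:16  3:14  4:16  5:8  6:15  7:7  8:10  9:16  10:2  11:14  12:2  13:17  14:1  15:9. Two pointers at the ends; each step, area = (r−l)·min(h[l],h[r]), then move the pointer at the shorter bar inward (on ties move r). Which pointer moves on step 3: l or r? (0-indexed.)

r

l=0 r=15: min(6,9)*15=90 best=90 *, l++
l=1 r=15: min(16,9)*14=126 best=126 *, r--
l=1 r=14: min(16,1)*13=13 best=126, r--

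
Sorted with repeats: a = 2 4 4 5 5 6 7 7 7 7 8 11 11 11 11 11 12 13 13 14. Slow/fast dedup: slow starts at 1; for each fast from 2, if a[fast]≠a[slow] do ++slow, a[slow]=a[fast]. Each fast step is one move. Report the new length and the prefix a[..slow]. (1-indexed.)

length 10; prefix = [2, 4, 5, 6, 7, 8, 11, 12, 13, 14]

(s=1,f=2) a[fast]=4≠a[slow]=2 write a[2]=4 → slow++,fast++
(s=2,f=3) a[fast]=4=a[slow] dup → fast++
(s=2,f=4) a[fast]=5≠a[slow]=4 write a[3]=5 → slow++,fast++
(s=3,f=5) a[fast]=5=a[slow] dup → fast++
(s=3,f=6) a[fast]=6≠a[slow]=5 write a[4]=6 → slow++,fast++
(s=4,f=7) a[fast]=7≠a[slow]=6 write a[5]=7 → slow++,fast++
(s=5,f=8) a[fast]=7=a[slow] dup → fast++
(s=5,f=9) a[fast]=7=a[slow] dup → fast++
(s=5,f=10) a[fast]=7=a[slow] dup → fast++
(s=5,f=11) a[fast]=8≠a[slow]=7 write a[6]=8 → slow++,fast++
(s=6,f=12) a[fast]=11≠a[slow]=8 write a[7]=11 → slow++,fast++
(s=7,f=13) a[fast]=11=a[slow] dup → fast++
(s=7,f=14) a[fast]=11=a[slow] dup → fast++
(s=7,f=15) a[fast]=11=a[slow] dup → fast++
(s=7,f=16) a[fast]=11=a[slow] dup → fast++
(s=7,f=17) a[fast]=12≠a[slow]=11 write a[8]=12 → slow++,fast++
(s=8,f=18) a[fast]=13≠a[slow]=12 write a[9]=13 → slow++,fast++
(s=9,f=19) a[fast]=13=a[slow] dup → fast++
(s=9,f=20) a[fast]=14≠a[slow]=13 write a[10]=14 → slow++,fast++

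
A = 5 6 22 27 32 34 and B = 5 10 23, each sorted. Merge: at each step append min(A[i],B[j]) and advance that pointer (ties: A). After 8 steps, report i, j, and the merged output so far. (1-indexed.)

i=6, j=4, merged so far=[5, 5, 6, 10, 22, 23, 27, 32]

i=1 j=1: A[i]=5<=B[j]=5 take 5, i++
i=2 j=1: A[i]=6>B[j]=5 take 5, j++
i=2 j=2: A[i]=6<=B[j]=10 take 6, i++
i=3 j=2: A[i]=22>B[j]=10 take 10, j++
i=3 j=3: A[i]=22<=B[j]=23 take 22, i++
i=4 j=3: A[i]=27>B[j]=23 take 23, j++
i=4 j=4: B done, take A[i]=27, i++
i=5 j=4: B done, take A[i]=32, i++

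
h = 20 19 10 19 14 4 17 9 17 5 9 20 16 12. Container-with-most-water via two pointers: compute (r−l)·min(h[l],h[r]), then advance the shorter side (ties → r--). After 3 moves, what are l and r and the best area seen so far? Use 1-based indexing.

l=1 r=14: min(20,12)*13=156 best=156 *, r--
l=1 r=13: min(20,16)*12=192 best=192 *, r--
l=1 r=12: min(20,20)*11=220 best=220 *, r--

l=1, r=11, best area=220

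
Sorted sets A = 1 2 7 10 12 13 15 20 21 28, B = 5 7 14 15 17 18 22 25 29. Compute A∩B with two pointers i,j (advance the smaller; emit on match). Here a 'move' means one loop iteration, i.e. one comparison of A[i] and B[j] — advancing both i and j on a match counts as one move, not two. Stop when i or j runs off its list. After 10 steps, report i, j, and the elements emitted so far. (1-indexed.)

i=1 j=1: 1<5, i++
i=2 j=1: 2<5, i++
i=3 j=1: 7>5, j++
i=3 j=2: 7==7 emit, i++,j++
i=4 j=3: 10<14, i++
i=5 j=3: 12<14, i++
i=6 j=3: 13<14, i++
i=7 j=3: 15>14, j++
i=7 j=4: 15==15 emit, i++,j++
i=8 j=5: 20>17, j++

i=8, j=6, emitted=[7, 15]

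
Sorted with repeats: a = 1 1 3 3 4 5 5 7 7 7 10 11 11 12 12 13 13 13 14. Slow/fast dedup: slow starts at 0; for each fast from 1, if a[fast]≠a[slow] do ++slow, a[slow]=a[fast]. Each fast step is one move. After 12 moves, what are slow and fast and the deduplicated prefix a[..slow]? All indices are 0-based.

(s=0,f=1) a[fast]=1=a[slow] dup → fast++
(s=0,f=2) a[fast]=3≠a[slow]=1 write a[1]=3 → slow++,fast++
(s=1,f=3) a[fast]=3=a[slow] dup → fast++
(s=1,f=4) a[fast]=4≠a[slow]=3 write a[2]=4 → slow++,fast++
(s=2,f=5) a[fast]=5≠a[slow]=4 write a[3]=5 → slow++,fast++
(s=3,f=6) a[fast]=5=a[slow] dup → fast++
(s=3,f=7) a[fast]=7≠a[slow]=5 write a[4]=7 → slow++,fast++
(s=4,f=8) a[fast]=7=a[slow] dup → fast++
(s=4,f=9) a[fast]=7=a[slow] dup → fast++
(s=4,f=10) a[fast]=10≠a[slow]=7 write a[5]=10 → slow++,fast++
(s=5,f=11) a[fast]=11≠a[slow]=10 write a[6]=11 → slow++,fast++
(s=6,f=12) a[fast]=11=a[slow] dup → fast++

slow=6, fast=13, prefix=[1, 3, 4, 5, 7, 10, 11]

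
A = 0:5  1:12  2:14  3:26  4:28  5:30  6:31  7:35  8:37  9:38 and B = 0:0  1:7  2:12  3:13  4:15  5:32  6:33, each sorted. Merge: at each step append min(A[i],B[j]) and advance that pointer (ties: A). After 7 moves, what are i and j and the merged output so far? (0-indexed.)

[i=0,j=0] A[i]=5>B[j]=0 take 0 → j++
[i=0,j=1] A[i]=5<=B[j]=7 take 5 → i++
[i=1,j=1] A[i]=12>B[j]=7 take 7 → j++
[i=1,j=2] A[i]=12<=B[j]=12 take 12 → i++
[i=2,j=2] A[i]=14>B[j]=12 take 12 → j++
[i=2,j=3] A[i]=14>B[j]=13 take 13 → j++
[i=2,j=4] A[i]=14<=B[j]=15 take 14 → i++

i=3, j=4, merged so far=[0, 5, 7, 12, 12, 13, 14]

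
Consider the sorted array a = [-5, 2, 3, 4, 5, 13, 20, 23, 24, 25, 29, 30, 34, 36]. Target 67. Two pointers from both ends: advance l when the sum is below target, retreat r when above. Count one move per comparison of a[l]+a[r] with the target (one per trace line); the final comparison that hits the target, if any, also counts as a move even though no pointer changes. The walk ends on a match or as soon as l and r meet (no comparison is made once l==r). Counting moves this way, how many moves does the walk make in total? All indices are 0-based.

13 moves

l=0 r=13: -5+36=31 <67, l++
l=1 r=13: 2+36=38 <67, l++
l=2 r=13: 3+36=39 <67, l++
l=3 r=13: 4+36=40 <67, l++
l=4 r=13: 5+36=41 <67, l++
l=5 r=13: 13+36=49 <67, l++
l=6 r=13: 20+36=56 <67, l++
l=7 r=13: 23+36=59 <67, l++
l=8 r=13: 24+36=60 <67, l++
l=9 r=13: 25+36=61 <67, l++
l=10 r=13: 29+36=65 <67, l++
l=11 r=13: 30+36=66 <67, l++
l=12 r=13: 34+36=70 >67, r--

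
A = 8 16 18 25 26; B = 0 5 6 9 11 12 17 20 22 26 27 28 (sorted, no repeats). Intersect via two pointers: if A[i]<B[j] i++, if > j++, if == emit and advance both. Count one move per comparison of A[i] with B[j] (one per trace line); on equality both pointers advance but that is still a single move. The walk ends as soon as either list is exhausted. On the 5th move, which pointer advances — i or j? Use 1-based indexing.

j

i=1 j=1: 8>0, j++
i=1 j=2: 8>5, j++
i=1 j=3: 8>6, j++
i=1 j=4: 8<9, i++
i=2 j=4: 16>9, j++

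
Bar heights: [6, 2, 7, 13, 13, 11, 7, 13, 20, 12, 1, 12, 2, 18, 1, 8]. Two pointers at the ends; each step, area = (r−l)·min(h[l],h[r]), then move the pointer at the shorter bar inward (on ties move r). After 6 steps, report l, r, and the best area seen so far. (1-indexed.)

l=1 r=16: min(6,8)*15=90 best=90 *, l++
l=2 r=16: min(2,8)*14=28 best=90, l++
l=3 r=16: min(7,8)*13=91 best=91 *, l++
l=4 r=16: min(13,8)*12=96 best=96 *, r--
l=4 r=15: min(13,1)*11=11 best=96, r--
l=4 r=14: min(13,18)*10=130 best=130 *, l++

l=5, r=14, best area=130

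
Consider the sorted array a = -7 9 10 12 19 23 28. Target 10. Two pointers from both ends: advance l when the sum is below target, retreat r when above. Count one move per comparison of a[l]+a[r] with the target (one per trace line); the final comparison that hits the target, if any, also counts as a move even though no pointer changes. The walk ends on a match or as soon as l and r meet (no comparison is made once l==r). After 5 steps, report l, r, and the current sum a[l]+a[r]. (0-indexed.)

[0,6] -7+28=21 >10 → r--
[0,5] -7+23=16 >10 → r--
[0,4] -7+19=12 >10 → r--
[0,3] -7+12=5 <10 → l++
[1,3] 9+12=21 >10 → r--

l=1, r=2, sum=19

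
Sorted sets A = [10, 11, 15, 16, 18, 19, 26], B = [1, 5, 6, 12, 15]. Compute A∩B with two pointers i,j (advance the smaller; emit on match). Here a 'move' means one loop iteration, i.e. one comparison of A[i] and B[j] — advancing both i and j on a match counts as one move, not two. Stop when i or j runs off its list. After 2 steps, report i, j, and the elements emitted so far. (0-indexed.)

i=0, j=2, emitted=[]

i=0 j=0: 10>1, j++
i=0 j=1: 10>5, j++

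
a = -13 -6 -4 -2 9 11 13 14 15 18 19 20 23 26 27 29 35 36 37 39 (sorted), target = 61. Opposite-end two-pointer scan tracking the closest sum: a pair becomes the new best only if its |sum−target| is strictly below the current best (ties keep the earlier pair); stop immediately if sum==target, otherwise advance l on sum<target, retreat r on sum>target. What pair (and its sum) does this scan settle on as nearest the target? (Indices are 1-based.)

l=1 r=20: -13+39=26 d=35 *, l++
l=2 r=20: -6+39=33 d=28 *, l++
l=3 r=20: -4+39=35 d=26 *, l++
l=4 r=20: -2+39=37 d=24 *, l++
l=5 r=20: 9+39=48 d=13 *, l++
l=6 r=20: 11+39=50 d=11 *, l++
l=7 r=20: 13+39=52 d=9 *, l++
l=8 r=20: 14+39=53 d=8 *, l++
l=9 r=20: 15+39=54 d=7 *, l++
l=10 r=20: 18+39=57 d=4 *, l++
l=11 r=20: 19+39=58 d=3 *, l++
l=12 r=20: 20+39=59 d=2 *, l++
l=13 r=20: 23+39=62 d=1 *, r--
l=13 r=19: 23+37=60 d=1, l++
l=14 r=19: 26+37=63 d=2, r--
l=14 r=18: 26+36=62 d=1, r--
l=14 r=17: 26+35=61 d=0 *, stop

pair (26, 35) with sum 61 (|Δ|=0)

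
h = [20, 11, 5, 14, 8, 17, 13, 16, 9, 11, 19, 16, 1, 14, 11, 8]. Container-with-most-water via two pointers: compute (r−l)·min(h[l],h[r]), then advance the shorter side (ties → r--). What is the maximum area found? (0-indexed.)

max area = 190

l=0 r=15: min(20,8)*15=120 best=120 *, r--
l=0 r=14: min(20,11)*14=154 best=154 *, r--
l=0 r=13: min(20,14)*13=182 best=182 *, r--
l=0 r=12: min(20,1)*12=12 best=182, r--
l=0 r=11: min(20,16)*11=176 best=182, r--
l=0 r=10: min(20,19)*10=190 best=190 *, r--
l=0 r=9: min(20,11)*9=99 best=190, r--
l=0 r=8: min(20,9)*8=72 best=190, r--
l=0 r=7: min(20,16)*7=112 best=190, r--
l=0 r=6: min(20,13)*6=78 best=190, r--
l=0 r=5: min(20,17)*5=85 best=190, r--
l=0 r=4: min(20,8)*4=32 best=190, r--
l=0 r=3: min(20,14)*3=42 best=190, r--
l=0 r=2: min(20,5)*2=10 best=190, r--
l=0 r=1: min(20,11)*1=11 best=190, r--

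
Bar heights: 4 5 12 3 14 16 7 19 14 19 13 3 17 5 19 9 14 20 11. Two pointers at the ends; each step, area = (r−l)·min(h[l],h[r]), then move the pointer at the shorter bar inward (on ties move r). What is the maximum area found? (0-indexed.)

l=0 r=18: min(4,11)*18=72 best=72 *, l++
l=1 r=18: min(5,11)*17=85 best=85 *, l++
l=2 r=18: min(12,11)*16=176 best=176 *, r--
l=2 r=17: min(12,20)*15=180 best=180 *, l++
l=3 r=17: min(3,20)*14=42 best=180, l++
l=4 r=17: min(14,20)*13=182 best=182 *, l++
l=5 r=17: min(16,20)*12=192 best=192 *, l++
l=6 r=17: min(7,20)*11=77 best=192, l++
l=7 r=17: min(19,20)*10=190 best=192, l++
l=8 r=17: min(14,20)*9=126 best=192, l++
l=9 r=17: min(19,20)*8=152 best=192, l++
l=10 r=17: min(13,20)*7=91 best=192, l++
l=11 r=17: min(3,20)*6=18 best=192, l++
l=12 r=17: min(17,20)*5=85 best=192, l++
l=13 r=17: min(5,20)*4=20 best=192, l++
l=14 r=17: min(19,20)*3=57 best=192, l++
l=15 r=17: min(9,20)*2=18 best=192, l++
l=16 r=17: min(14,20)*1=14 best=192, l++

max area = 192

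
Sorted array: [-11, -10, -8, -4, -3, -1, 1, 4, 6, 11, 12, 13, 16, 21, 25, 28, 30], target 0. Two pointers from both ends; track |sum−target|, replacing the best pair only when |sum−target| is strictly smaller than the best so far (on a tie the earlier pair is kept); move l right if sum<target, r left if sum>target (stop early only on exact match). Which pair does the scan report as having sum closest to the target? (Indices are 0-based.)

pair (-11, 11) with sum 0 (|Δ|=0)

l=0 r=16: -11+30=19 d=19 *, r--
l=0 r=15: -11+28=17 d=17 *, r--
l=0 r=14: -11+25=14 d=14 *, r--
l=0 r=13: -11+21=10 d=10 *, r--
l=0 r=12: -11+16=5 d=5 *, r--
l=0 r=11: -11+13=2 d=2 *, r--
l=0 r=10: -11+12=1 d=1 *, r--
l=0 r=9: -11+11=0 d=0 *, stop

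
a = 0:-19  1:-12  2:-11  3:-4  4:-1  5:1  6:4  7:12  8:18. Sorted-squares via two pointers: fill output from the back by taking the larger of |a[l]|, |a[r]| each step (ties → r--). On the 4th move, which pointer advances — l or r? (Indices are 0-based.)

l

[0,8] |-19|>|18| out[8]=361 → l++
[1,8] |-12|<=|18| out[7]=324 → r--
[1,7] |-12|<=|12| out[6]=144 → r--
[1,6] |-12|>|4| out[5]=144 → l++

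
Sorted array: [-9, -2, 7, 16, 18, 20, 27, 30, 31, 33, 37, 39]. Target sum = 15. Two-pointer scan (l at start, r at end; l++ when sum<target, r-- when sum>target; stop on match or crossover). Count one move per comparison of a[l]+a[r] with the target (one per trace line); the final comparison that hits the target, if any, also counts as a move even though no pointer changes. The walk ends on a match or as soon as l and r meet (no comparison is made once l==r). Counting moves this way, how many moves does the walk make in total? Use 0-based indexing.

11 moves

[0,11] -9+39=30 >15 → r--
[0,10] -9+37=28 >15 → r--
[0,9] -9+33=24 >15 → r--
[0,8] -9+31=22 >15 → r--
[0,7] -9+30=21 >15 → r--
[0,6] -9+27=18 >15 → r--
[0,5] -9+20=11 <15 → l++
[1,5] -2+20=18 >15 → r--
[1,4] -2+18=16 >15 → r--
[1,3] -2+16=14 <15 → l++
[2,3] 7+16=23 >15 → r--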